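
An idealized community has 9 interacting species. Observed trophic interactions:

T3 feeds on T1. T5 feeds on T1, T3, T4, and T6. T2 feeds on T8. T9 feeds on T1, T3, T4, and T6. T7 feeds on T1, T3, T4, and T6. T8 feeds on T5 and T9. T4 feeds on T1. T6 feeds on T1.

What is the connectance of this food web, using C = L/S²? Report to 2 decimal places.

The web has S = 9 species and L = 18 feeding links.
C = L / S² = 18 / 81 = 0.2222 ≈ 0.22.

C = 0.22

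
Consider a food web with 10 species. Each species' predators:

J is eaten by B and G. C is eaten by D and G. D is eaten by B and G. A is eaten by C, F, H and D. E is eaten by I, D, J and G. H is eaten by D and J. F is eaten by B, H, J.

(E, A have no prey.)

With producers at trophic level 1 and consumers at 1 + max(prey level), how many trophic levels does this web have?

Producers (level 1): E, A.
A → F → H → J → G gives G level 5.
No species has a prey at level 5, so no species reaches level 6.

5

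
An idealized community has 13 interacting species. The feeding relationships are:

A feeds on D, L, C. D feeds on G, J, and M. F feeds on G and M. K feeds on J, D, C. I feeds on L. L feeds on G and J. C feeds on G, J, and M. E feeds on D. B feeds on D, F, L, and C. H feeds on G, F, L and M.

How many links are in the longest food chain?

One longest chain: G → C → K.
It has 3 species and 2 links.

2 links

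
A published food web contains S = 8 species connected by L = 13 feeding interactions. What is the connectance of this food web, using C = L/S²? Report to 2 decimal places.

The web has S = 8 species and L = 13 feeding links.
C = L / S² = 13 / 64 = 0.2031 ≈ 0.20.

C = 0.20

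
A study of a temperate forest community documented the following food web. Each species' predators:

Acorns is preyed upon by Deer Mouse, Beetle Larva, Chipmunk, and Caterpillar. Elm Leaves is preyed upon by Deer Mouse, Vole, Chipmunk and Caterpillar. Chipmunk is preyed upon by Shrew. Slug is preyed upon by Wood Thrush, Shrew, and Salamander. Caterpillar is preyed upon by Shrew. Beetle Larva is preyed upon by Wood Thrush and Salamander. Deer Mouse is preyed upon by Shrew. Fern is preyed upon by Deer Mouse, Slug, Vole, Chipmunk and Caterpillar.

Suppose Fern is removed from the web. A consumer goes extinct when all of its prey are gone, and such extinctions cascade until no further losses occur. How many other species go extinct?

Remove Fern.
Round 1: Slug (all prey gone) → extinct.
No further losses. Total secondary extinctions: 1.

1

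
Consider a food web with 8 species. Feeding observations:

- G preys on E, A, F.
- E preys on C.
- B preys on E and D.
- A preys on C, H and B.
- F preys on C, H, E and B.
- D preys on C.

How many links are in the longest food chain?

One longest chain: C → E → B → A → G.
It has 5 species and 4 links.

4 links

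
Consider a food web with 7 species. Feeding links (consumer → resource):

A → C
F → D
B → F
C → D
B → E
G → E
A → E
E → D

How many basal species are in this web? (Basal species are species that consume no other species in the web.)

Basal species (no prey listed): D.
Count: 1.

1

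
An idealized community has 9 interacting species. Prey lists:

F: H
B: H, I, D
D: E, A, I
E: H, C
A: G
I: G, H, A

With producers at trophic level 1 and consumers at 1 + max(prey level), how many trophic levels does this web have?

Producers (level 1): G, H, C.
G → A → I → D → B gives B level 5.
No species has a prey at level 5, so no species reaches level 6.

5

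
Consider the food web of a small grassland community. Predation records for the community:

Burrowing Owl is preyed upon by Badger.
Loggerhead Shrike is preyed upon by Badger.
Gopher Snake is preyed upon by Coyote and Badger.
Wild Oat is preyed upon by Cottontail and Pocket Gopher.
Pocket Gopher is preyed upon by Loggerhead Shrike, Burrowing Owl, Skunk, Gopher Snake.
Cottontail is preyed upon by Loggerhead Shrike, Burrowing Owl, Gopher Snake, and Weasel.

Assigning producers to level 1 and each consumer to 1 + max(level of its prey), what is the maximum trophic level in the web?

Producers (level 1): Wild Oat.
Wild Oat → Cottontail → Burrowing Owl → Badger gives Badger level 4.
No species has a prey at level 4, so no species reaches level 5.

4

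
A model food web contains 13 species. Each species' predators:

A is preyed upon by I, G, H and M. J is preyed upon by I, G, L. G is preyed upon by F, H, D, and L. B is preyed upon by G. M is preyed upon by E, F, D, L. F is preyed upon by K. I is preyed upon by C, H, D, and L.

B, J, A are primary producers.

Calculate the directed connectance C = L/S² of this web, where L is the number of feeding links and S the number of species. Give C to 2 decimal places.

The web has S = 13 species and L = 21 feeding links.
C = L / S² = 21 / 169 = 0.1243 ≈ 0.12.

C = 0.12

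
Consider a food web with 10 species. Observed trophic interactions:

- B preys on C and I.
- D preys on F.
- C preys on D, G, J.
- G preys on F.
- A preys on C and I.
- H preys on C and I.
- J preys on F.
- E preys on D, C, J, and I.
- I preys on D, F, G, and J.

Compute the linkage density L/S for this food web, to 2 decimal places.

L/S = 2.00

There are L = 20 links among S = 10 species.
L/S = 20/10 = 2.0000 ≈ 2.00.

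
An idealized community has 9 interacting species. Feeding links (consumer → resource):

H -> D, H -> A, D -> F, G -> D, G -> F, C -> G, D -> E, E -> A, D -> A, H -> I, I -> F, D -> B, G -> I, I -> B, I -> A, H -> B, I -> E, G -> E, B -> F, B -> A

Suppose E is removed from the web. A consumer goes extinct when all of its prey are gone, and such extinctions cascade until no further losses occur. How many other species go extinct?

Remove E.
Every predator of it retains at least one other prey: D still has A, F, B; I still has A, F, B; G still has F, D, I.
No consumer loses all prey, so no secondary extinctions occur.

0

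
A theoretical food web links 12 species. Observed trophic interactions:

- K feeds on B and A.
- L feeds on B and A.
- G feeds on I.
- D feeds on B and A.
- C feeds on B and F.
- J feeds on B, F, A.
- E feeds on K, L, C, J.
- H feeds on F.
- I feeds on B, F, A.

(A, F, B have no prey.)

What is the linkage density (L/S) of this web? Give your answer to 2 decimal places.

L/S = 1.67

There are L = 20 links among S = 12 species.
L/S = 20/12 = 1.6667 ≈ 1.67.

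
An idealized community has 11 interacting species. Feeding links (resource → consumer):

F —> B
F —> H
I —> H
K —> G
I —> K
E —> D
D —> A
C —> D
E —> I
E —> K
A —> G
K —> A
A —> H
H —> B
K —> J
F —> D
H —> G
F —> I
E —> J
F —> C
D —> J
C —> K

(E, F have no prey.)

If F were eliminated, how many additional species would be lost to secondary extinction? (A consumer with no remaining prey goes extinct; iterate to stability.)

Remove F.
Round 1: C (all prey gone) → extinct.
No further losses. Total secondary extinctions: 1.

1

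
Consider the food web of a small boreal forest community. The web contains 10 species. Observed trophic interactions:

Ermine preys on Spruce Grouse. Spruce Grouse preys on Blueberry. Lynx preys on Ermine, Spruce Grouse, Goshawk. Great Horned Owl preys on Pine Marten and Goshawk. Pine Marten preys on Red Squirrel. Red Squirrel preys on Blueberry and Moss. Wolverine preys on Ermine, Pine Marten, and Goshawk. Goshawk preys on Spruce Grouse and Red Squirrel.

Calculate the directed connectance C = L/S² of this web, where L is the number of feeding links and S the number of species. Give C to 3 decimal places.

The web has S = 10 species and L = 15 feeding links.
C = L / S² = 15 / 100 = 0.1500 ≈ 0.150.

C = 0.150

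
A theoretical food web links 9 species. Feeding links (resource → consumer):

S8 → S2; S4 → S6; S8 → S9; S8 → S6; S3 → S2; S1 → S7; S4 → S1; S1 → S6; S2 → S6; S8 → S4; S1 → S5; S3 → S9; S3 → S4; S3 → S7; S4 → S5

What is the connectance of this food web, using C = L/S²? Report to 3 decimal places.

C = 0.185

The web has S = 9 species and L = 15 feeding links.
C = L / S² = 15 / 81 = 0.1852 ≈ 0.185.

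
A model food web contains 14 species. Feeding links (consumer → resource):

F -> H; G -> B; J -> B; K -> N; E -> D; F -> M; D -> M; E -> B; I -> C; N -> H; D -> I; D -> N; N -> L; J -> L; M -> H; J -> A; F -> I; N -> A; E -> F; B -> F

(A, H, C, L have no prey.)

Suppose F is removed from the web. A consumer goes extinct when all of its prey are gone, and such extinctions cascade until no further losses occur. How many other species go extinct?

2

Remove F.
Round 1: B (all prey gone) → extinct.
Round 2: G (all prey gone) → extinct.
No further losses. Total secondary extinctions: 2.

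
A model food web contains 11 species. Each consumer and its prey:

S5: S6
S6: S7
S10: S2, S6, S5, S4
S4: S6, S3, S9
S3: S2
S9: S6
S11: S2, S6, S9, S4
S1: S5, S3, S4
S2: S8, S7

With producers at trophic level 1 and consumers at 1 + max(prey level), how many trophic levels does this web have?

5

Producers (level 1): S8, S7.
S8 → S2 → S3 → S4 → S1 gives S1 level 5.
No species has a prey at level 5, so no species reaches level 6.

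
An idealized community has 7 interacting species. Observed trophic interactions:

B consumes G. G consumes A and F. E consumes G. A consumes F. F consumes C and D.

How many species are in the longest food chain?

One longest chain: D → F → A → G → B.
It has 5 species and 4 links.

5 species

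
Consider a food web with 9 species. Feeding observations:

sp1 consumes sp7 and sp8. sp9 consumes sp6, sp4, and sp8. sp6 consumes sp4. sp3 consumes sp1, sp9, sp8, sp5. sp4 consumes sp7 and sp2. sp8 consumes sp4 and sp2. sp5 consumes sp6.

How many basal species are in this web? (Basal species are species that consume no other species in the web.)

2

Basal species (no prey listed): sp2, sp7.
Count: 2.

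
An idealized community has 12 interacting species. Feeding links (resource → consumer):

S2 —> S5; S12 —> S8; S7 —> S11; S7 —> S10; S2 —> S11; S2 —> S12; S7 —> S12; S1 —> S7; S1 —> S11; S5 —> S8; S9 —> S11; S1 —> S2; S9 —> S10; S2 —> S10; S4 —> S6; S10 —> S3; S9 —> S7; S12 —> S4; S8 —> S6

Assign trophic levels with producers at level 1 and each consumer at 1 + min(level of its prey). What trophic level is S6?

Trophic level 5

S1 is a producer → level 1.
S2 eats S1 → level 2.
S12 eats S2 → level 3.
S4 eats S12 → level 4.
S6 eats S4 → level 5.
No prey of S6 is below level 4, so 5 is the minimum.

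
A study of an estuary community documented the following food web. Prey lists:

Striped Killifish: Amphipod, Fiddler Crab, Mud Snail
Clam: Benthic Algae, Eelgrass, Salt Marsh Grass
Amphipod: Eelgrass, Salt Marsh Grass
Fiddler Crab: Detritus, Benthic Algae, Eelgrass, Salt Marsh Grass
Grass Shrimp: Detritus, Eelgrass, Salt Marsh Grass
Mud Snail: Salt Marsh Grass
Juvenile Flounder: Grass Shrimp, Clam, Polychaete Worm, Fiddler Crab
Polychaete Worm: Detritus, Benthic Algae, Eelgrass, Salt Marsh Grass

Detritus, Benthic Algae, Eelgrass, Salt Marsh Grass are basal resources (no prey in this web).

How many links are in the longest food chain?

2 links

One longest chain: Detritus → Fiddler Crab → Striped Killifish.
It has 3 species and 2 links.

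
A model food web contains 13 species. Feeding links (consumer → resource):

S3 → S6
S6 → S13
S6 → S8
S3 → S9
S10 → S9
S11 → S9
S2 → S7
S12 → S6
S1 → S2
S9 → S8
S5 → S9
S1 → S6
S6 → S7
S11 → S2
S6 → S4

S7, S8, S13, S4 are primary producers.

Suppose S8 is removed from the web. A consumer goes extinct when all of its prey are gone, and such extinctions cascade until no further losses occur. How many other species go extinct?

3

Remove S8.
Round 1: S9 (all prey gone) → extinct.
Round 2: S5 (all prey gone), S10 (all prey gone) → extinct.
No further losses. Total secondary extinctions: 3.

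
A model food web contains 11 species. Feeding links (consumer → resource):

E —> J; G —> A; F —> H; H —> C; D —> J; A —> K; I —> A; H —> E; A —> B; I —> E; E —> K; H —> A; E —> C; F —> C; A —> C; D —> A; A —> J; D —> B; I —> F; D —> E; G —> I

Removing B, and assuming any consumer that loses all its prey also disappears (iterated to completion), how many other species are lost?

Remove B.
Every predator of it retains at least one other prey: A still has K, J, C; D still has J, E, A.
No consumer loses all prey, so no secondary extinctions occur.

0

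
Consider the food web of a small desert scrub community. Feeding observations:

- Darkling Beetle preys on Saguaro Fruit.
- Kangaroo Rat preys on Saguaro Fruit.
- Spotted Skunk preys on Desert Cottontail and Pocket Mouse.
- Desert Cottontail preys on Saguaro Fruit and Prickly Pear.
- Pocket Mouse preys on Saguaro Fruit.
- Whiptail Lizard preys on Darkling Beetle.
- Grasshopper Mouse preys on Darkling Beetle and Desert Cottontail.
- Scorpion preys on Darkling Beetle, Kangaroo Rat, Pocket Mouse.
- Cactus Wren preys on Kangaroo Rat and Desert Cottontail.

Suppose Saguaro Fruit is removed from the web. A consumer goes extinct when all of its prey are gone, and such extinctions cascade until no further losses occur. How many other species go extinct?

5

Remove Saguaro Fruit.
Round 1: Kangaroo Rat (all prey gone), Darkling Beetle (all prey gone), Pocket Mouse (all prey gone) → extinct.
Round 2: Scorpion (all prey gone), Whiptail Lizard (all prey gone) → extinct.
No further losses. Total secondary extinctions: 5.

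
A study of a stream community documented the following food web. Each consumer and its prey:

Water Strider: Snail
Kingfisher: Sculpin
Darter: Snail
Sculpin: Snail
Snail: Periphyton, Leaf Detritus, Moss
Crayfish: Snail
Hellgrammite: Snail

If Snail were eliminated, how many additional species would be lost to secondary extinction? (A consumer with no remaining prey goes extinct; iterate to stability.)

Remove Snail.
Round 1: Water Strider (all prey gone), Crayfish (all prey gone), Hellgrammite (all prey gone), Sculpin (all prey gone), Darter (all prey gone) → extinct.
Round 2: Kingfisher (all prey gone) → extinct.
No further losses. Total secondary extinctions: 6.

6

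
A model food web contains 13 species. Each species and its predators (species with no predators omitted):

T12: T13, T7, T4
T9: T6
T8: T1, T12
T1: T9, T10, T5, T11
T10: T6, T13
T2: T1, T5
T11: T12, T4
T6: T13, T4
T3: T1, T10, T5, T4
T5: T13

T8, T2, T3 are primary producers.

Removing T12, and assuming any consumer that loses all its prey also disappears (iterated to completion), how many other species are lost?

1

Remove T12.
Round 1: T7 (all prey gone) → extinct.
No further losses. Total secondary extinctions: 1.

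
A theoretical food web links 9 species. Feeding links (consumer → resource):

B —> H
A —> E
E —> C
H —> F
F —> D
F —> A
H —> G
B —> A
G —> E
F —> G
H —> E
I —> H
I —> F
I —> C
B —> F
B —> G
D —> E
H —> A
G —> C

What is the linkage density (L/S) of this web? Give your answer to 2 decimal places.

L/S = 2.11

There are L = 19 links among S = 9 species.
L/S = 19/9 = 2.1111 ≈ 2.11.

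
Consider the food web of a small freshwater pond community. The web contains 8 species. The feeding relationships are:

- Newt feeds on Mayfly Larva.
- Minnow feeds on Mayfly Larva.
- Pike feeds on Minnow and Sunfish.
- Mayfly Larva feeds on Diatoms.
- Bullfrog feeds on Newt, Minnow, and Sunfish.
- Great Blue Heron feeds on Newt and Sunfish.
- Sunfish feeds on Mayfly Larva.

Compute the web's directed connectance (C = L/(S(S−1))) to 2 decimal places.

C = 0.20

The web has S = 8 species and L = 11 feeding links.
C = L / (S(S−1)) = 11 / 56 = 0.1964 ≈ 0.20.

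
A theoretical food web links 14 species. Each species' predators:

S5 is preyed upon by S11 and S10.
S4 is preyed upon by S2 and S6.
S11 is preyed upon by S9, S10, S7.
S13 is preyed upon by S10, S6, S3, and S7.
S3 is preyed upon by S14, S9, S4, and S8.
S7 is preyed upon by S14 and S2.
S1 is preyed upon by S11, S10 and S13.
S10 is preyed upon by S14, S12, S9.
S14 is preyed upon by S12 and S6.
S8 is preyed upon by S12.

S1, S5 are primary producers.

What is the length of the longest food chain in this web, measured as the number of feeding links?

One longest chain: S1 → S13 → S3 → S4 → S2.
It has 5 species and 4 links.

4 links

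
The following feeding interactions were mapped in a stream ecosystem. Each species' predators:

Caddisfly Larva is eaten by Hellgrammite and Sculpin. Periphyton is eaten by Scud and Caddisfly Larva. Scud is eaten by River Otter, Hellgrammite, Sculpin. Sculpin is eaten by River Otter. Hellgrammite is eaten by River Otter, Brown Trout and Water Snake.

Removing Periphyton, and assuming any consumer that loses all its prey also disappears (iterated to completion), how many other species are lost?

7

Remove Periphyton.
Round 1: Caddisfly Larva (all prey gone), Scud (all prey gone) → extinct.
Round 2: Hellgrammite (all prey gone), Sculpin (all prey gone) → extinct.
Round 3: Water Snake (all prey gone), River Otter (all prey gone), Brown Trout (all prey gone) → extinct.
No further losses. Total secondary extinctions: 7.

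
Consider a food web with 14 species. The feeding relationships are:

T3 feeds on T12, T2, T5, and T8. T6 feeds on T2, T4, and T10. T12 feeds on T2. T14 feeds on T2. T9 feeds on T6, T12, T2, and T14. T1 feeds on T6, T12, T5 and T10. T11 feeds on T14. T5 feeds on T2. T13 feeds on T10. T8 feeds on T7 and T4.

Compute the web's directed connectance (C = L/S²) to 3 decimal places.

The web has S = 14 species and L = 22 feeding links.
C = L / S² = 22 / 196 = 0.1122 ≈ 0.112.

C = 0.112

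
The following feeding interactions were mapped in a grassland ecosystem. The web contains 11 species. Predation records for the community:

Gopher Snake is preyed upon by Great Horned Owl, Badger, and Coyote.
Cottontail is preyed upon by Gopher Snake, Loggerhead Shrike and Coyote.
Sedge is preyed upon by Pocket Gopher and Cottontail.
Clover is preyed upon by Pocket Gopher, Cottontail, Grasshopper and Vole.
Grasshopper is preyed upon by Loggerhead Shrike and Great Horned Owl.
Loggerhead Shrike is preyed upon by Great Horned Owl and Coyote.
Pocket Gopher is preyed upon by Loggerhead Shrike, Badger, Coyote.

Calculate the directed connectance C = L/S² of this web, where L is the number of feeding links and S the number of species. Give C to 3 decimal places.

The web has S = 11 species and L = 19 feeding links.
C = L / S² = 19 / 121 = 0.1570 ≈ 0.157.

C = 0.157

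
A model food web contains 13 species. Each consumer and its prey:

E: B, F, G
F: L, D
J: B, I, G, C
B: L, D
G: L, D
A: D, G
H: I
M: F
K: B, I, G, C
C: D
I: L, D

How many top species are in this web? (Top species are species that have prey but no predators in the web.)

6

Top species (has prey, but nothing eats it): M, J, K, E, H, A.
Count: 6.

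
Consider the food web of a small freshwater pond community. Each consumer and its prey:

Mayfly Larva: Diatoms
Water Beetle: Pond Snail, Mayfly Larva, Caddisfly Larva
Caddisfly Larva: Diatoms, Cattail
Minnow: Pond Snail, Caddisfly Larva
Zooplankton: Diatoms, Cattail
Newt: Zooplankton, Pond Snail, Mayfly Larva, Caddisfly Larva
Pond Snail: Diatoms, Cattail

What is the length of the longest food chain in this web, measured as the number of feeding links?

2 links

One longest chain: Diatoms → Pond Snail → Minnow.
It has 3 species and 2 links.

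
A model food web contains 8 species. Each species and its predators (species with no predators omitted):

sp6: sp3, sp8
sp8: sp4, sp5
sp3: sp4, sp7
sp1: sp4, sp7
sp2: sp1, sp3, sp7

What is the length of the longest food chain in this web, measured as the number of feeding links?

2 links

One longest chain: sp2 → sp1 → sp4.
It has 3 species and 2 links.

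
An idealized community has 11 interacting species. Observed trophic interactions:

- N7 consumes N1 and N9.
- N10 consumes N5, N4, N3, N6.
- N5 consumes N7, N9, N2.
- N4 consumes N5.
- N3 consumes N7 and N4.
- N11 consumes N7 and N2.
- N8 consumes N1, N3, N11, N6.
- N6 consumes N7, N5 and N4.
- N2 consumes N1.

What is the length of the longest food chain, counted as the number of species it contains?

6 species

One longest chain: N1 → N2 → N5 → N4 → N3 → N10.
It has 6 species and 5 links.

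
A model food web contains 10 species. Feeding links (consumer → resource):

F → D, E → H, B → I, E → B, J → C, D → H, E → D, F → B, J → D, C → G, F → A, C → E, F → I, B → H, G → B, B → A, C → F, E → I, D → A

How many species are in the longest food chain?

5 species

One longest chain: A → D → F → C → J.
It has 5 species and 4 links.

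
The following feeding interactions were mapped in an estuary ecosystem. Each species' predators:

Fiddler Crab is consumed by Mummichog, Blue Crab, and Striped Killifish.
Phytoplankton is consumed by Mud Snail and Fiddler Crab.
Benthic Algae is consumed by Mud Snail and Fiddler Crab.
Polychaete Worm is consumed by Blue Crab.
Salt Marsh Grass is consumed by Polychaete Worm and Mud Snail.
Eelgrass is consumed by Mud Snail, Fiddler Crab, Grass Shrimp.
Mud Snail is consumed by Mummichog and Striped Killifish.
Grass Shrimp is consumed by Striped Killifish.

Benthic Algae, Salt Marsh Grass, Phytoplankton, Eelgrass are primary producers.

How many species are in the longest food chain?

3 species

One longest chain: Eelgrass → Grass Shrimp → Striped Killifish.
It has 3 species and 2 links.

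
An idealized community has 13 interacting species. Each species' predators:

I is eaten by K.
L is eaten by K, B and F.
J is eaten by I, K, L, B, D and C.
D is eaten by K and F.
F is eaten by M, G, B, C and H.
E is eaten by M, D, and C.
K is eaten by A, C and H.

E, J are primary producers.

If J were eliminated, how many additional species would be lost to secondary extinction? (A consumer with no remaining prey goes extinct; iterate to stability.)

Remove J.
Round 1: L (all prey gone), I (all prey gone) → extinct.
No further losses. Total secondary extinctions: 2.

2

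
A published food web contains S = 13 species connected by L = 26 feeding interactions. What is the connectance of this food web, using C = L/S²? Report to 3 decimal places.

The web has S = 13 species and L = 26 feeding links.
C = L / S² = 26 / 169 = 0.1538 ≈ 0.154.

C = 0.154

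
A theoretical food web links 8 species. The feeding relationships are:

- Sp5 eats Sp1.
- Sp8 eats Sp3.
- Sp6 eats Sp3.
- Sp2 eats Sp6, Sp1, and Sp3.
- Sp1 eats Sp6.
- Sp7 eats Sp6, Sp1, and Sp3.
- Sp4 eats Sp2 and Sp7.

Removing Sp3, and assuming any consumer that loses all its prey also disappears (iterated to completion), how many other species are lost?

Remove Sp3.
Round 1: Sp6 (all prey gone), Sp8 (all prey gone) → extinct.
Round 2: Sp1 (all prey gone) → extinct.
Round 3: Sp7 (all prey gone), Sp5 (all prey gone), Sp2 (all prey gone) → extinct.
Round 4: Sp4 (all prey gone) → extinct.
No further losses. Total secondary extinctions: 7.

7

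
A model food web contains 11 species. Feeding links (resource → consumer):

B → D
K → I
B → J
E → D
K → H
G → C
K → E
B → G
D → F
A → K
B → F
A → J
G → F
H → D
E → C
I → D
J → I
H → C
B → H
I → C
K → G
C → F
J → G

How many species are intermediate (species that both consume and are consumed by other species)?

Intermediate species (has both prey and predators): J, K, I, H, G, E, D, C.
Count: 8.

8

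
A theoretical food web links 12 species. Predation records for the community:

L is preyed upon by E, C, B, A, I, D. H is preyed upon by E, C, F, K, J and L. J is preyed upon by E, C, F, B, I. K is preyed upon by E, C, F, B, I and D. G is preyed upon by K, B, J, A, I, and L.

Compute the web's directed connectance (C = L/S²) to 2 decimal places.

C = 0.20

The web has S = 12 species and L = 29 feeding links.
C = L / S² = 29 / 144 = 0.2014 ≈ 0.20.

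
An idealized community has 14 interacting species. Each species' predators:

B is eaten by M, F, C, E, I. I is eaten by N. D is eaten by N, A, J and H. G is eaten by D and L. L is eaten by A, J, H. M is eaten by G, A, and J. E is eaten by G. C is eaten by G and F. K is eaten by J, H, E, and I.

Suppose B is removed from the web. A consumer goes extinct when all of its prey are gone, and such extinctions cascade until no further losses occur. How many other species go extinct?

Remove B.
Round 1: C (all prey gone), M (all prey gone) → extinct.
Round 2: F (all prey gone) → extinct.
No further losses. Total secondary extinctions: 3.

3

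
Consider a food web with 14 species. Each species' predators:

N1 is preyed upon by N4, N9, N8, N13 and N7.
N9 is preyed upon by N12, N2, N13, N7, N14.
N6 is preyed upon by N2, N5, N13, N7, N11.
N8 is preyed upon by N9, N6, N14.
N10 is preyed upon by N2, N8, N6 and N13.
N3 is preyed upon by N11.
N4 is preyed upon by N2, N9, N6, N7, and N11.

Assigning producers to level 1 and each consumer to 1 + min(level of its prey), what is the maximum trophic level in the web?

Producers (level 1): N10, N3, N1.
Following each consumer down to its lowest-level prey: N10 → N6 → N5 (levels 1 through 3).
All prey of N5 (N6 2) are at level 2 or above, so N5 is at level 1 + 2 = 3.
Every consumer has at least one prey at level 2 or below, so none exceeds level 3.

3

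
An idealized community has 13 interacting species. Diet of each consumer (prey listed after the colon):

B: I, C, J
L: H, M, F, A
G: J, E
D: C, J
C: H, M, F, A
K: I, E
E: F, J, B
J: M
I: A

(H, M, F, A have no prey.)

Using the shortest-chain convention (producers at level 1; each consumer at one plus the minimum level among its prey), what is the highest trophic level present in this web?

3

Producers (level 1): H, M, F, A.
Following each consumer down to its lowest-level prey: A → I → B (levels 1 through 3).
All prey of B (I 2, C 2, J 2) are at level 2 or above, so B is at level 1 + 2 = 3.
Every consumer has at least one prey at level 2 or below, so none exceeds level 3.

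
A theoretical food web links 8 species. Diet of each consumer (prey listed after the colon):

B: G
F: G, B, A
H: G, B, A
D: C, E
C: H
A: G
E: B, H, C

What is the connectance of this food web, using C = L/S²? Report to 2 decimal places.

The web has S = 8 species and L = 14 feeding links.
C = L / S² = 14 / 64 = 0.2188 ≈ 0.22.

C = 0.22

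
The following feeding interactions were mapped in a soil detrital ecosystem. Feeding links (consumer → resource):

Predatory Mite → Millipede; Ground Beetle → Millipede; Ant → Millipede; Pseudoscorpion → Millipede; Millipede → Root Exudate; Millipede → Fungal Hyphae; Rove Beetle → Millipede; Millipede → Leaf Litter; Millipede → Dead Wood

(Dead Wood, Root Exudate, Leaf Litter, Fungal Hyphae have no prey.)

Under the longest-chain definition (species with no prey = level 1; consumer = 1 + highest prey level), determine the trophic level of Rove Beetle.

Dead Wood has no prey (basal) → level 1.
Millipede eats Dead Wood (level 1); other prey at levels: Root Exudate 1, Leaf Litter 1, Fungal Hyphae 1 → level 2.
Rove Beetle eats Millipede → level 3.

Trophic level 3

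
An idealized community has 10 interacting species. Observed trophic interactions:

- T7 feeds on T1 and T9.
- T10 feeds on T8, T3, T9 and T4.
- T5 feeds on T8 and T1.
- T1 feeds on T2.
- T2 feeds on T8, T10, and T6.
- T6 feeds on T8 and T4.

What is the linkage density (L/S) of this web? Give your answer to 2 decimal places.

L/S = 1.40

There are L = 14 links among S = 10 species.
L/S = 14/10 = 1.4000 ≈ 1.40.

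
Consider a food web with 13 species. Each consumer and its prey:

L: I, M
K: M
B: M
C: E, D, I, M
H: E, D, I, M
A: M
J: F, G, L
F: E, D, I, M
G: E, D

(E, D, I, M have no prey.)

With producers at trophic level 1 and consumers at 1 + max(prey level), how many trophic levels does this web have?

3

Producers (level 1): E, D, I, M.
E → G → J gives J level 3.
No species has a prey at level 3, so no species reaches level 4.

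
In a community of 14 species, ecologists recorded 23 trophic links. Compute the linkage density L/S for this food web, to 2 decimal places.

L/S = 1.64

There are L = 23 links among S = 14 species.
L/S = 23/14 = 1.6429 ≈ 1.64.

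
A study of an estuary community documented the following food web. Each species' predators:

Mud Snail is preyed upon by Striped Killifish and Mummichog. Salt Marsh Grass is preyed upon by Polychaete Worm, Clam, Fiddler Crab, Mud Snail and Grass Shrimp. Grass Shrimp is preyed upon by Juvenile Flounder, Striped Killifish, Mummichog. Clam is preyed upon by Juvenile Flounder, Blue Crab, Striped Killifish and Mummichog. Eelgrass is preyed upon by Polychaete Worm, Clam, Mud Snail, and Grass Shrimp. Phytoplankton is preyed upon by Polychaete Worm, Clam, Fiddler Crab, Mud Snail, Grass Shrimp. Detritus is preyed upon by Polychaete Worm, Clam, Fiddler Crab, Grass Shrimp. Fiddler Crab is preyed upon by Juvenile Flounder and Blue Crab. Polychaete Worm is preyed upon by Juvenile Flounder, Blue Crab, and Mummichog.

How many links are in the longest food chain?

One longest chain: Salt Marsh Grass → Fiddler Crab → Blue Crab.
It has 3 species and 2 links.

2 links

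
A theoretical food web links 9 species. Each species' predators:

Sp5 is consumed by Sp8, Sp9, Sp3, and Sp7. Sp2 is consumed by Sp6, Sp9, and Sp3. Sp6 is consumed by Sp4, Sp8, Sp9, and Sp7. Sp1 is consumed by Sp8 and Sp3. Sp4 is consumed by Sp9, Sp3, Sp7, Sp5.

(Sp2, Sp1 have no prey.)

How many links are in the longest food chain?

One longest chain: Sp2 → Sp6 → Sp4 → Sp5 → Sp8.
It has 5 species and 4 links.

4 links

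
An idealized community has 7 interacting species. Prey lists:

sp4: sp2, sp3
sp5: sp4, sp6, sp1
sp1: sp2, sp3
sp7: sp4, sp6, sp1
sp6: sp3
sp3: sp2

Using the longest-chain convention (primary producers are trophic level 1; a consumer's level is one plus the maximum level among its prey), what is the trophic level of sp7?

Trophic level 4

sp2 is a producer → level 1.
sp3 eats sp2 → level 2.
sp4 eats sp3 (level 2); other prey at levels: sp2 1 → level 3.
sp7 eats sp4 (level 3); other prey at levels: sp6 3, sp1 3 → level 4.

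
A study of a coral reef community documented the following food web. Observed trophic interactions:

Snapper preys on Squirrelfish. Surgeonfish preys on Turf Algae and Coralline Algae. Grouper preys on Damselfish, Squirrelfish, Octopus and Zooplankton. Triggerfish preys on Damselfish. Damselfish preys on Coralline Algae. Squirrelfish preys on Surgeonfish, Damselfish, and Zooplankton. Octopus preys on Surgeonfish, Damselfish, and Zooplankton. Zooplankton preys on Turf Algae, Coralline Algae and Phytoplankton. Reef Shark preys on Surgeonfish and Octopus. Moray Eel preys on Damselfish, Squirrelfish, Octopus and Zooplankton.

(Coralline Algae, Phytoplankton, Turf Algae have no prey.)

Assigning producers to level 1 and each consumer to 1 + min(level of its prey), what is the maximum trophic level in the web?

Producers (level 1): Coralline Algae, Phytoplankton, Turf Algae.
Following each consumer down to its lowest-level prey: Coralline Algae → Surgeonfish → Squirrelfish → Snapper (levels 1 through 4).
All prey of Snapper (Squirrelfish 3) are at level 3 or above, so Snapper is at level 1 + 3 = 4.
Every consumer has at least one prey at level 3 or below, so none exceeds level 4.

4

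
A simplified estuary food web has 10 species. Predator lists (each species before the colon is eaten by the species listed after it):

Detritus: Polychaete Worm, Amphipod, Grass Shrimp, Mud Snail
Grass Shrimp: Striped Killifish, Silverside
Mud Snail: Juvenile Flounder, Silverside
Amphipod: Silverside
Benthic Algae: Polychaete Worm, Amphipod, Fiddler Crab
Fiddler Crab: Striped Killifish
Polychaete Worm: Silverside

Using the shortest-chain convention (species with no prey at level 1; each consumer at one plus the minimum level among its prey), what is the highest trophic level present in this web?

Basal resources (level 1): Detritus, Benthic Algae.
Following each consumer down to its lowest-level prey: Detritus → Polychaete Worm → Silverside (levels 1 through 3).
All prey of Silverside (Polychaete Worm 2, Amphipod 2, Grass Shrimp 2, Mud Snail 2) are at level 2 or above, so Silverside is at level 1 + 2 = 3.
Every consumer has at least one prey at level 2 or below, so none exceeds level 3.

3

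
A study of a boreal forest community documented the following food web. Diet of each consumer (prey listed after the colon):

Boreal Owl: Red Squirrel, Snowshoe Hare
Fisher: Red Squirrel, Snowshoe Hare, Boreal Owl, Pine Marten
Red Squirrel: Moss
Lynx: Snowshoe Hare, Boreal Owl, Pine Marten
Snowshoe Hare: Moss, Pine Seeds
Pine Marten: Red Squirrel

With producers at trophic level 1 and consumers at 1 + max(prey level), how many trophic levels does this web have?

Producers (level 1): Moss, Pine Seeds.
Moss → Red Squirrel → Boreal Owl → Fisher gives Fisher level 4.
No species has a prey at level 4, so no species reaches level 5.

4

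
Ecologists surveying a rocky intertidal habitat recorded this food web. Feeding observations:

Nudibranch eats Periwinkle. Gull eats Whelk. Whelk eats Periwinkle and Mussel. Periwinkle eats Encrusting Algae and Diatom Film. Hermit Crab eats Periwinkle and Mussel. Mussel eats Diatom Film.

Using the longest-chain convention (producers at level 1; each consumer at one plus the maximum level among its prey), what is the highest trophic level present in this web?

Producers (level 1): Diatom Film, Encrusting Algae.
Diatom Film → Mussel → Whelk → Gull gives Gull level 4.
No species has a prey at level 4, so no species reaches level 5.

4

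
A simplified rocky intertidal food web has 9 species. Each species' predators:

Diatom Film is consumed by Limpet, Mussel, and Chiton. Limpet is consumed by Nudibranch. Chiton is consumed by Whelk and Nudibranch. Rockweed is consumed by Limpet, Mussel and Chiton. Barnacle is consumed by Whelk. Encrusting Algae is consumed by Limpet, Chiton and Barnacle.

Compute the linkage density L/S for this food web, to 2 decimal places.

L/S = 1.44

There are L = 13 links among S = 9 species.
L/S = 13/9 = 1.4444 ≈ 1.44.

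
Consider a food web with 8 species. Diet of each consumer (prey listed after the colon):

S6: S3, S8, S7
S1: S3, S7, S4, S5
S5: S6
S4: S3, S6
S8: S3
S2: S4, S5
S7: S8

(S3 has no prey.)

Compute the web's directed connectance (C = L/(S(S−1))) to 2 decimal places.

C = 0.25

The web has S = 8 species and L = 14 feeding links.
C = L / (S(S−1)) = 14 / 56 = 0.2500 ≈ 0.25.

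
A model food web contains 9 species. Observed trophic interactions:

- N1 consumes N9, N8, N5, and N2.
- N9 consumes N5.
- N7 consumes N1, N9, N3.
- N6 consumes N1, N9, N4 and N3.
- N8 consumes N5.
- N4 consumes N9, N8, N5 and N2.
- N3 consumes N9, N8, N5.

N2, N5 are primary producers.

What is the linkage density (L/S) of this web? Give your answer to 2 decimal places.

L/S = 2.22

There are L = 20 links among S = 9 species.
L/S = 20/9 = 2.2222 ≈ 2.22.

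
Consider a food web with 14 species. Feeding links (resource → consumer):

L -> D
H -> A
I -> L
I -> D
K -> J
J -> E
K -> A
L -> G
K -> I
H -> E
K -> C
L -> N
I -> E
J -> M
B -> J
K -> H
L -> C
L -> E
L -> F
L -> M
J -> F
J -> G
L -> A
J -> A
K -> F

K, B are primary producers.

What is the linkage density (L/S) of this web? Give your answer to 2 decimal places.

L/S = 1.79

There are L = 25 links among S = 14 species.
L/S = 25/14 = 1.7857 ≈ 1.79.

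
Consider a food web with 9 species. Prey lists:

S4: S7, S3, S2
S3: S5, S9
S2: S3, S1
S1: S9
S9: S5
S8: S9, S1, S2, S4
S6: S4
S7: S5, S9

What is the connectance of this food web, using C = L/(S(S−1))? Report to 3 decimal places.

C = 0.222

The web has S = 9 species and L = 16 feeding links.
C = L / (S(S−1)) = 16 / 72 = 0.2222 ≈ 0.222.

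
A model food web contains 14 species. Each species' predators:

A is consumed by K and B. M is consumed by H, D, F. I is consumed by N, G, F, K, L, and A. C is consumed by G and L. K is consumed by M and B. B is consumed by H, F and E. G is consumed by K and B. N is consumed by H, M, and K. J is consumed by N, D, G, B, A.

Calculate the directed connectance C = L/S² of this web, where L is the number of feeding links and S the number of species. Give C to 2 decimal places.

The web has S = 14 species and L = 28 feeding links.
C = L / S² = 28 / 196 = 0.1429 ≈ 0.14.

C = 0.14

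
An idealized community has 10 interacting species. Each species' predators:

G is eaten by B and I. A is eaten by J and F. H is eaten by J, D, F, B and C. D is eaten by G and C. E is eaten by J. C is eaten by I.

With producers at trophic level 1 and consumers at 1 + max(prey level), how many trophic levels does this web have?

4

Producers (level 1): A, H, E.
H → D → G → B gives B level 4.
No species has a prey at level 4, so no species reaches level 5.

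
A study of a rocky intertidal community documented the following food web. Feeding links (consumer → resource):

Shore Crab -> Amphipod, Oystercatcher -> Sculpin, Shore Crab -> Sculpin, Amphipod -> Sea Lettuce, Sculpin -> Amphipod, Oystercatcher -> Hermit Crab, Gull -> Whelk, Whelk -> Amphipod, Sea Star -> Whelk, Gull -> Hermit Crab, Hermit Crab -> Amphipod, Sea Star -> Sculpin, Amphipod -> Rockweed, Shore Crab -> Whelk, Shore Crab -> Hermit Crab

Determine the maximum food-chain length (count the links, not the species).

3 links

One longest chain: Sea Lettuce → Amphipod → Hermit Crab → Gull.
It has 4 species and 3 links.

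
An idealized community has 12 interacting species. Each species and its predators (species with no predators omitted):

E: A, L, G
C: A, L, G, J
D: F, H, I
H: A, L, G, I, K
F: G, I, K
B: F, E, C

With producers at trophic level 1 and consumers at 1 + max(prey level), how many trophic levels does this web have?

Producers (level 1): B, D.
B → E → L gives L level 3.
No species has a prey at level 3, so no species reaches level 4.

3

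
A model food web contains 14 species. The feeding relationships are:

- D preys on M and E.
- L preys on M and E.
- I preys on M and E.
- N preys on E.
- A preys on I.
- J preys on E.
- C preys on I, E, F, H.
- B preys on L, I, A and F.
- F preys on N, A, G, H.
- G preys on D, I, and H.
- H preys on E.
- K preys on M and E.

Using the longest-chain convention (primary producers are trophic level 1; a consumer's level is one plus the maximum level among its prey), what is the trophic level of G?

M is a producer → level 1.
D eats M (level 1); other prey at levels: E 1 → level 2.
G eats D (level 2); other prey at levels: I 2, H 2 → level 3.

Trophic level 3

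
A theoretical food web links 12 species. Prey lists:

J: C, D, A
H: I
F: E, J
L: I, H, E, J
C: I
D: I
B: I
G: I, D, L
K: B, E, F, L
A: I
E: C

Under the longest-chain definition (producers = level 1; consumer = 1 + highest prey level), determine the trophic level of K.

I is a producer → level 1.
C eats I → level 2.
E eats C → level 3.
F eats E (level 3); other prey at levels: J 3 → level 4.
K eats F (level 4); other prey at levels: B 2, E 3, L 4 → level 5.

Trophic level 5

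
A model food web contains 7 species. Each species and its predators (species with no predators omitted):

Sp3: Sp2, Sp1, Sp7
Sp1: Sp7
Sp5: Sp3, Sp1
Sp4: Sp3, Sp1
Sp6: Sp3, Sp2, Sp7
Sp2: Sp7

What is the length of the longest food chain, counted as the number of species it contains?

One longest chain: Sp4 → Sp3 → Sp2 → Sp7.
It has 4 species and 3 links.

4 species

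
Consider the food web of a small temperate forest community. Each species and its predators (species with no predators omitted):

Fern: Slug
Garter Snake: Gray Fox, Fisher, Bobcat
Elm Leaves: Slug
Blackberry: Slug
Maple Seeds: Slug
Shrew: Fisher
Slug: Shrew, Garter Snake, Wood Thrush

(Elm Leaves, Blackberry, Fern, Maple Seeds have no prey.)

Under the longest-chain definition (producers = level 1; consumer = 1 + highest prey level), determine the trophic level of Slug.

Trophic level 2

Elm Leaves is a producer → level 1.
Slug eats Elm Leaves (level 1); other prey at levels: Blackberry 1, Fern 1, Maple Seeds 1 → level 2.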